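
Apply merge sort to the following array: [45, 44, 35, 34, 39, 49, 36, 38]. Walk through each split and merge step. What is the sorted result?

Merge sort trace:

Split: [45, 44, 35, 34, 39, 49, 36, 38] -> [45, 44, 35, 34] and [39, 49, 36, 38]
  Split: [45, 44, 35, 34] -> [45, 44] and [35, 34]
    Split: [45, 44] -> [45] and [44]
    Merge: [45] + [44] -> [44, 45]
    Split: [35, 34] -> [35] and [34]
    Merge: [35] + [34] -> [34, 35]
  Merge: [44, 45] + [34, 35] -> [34, 35, 44, 45]
  Split: [39, 49, 36, 38] -> [39, 49] and [36, 38]
    Split: [39, 49] -> [39] and [49]
    Merge: [39] + [49] -> [39, 49]
    Split: [36, 38] -> [36] and [38]
    Merge: [36] + [38] -> [36, 38]
  Merge: [39, 49] + [36, 38] -> [36, 38, 39, 49]
Merge: [34, 35, 44, 45] + [36, 38, 39, 49] -> [34, 35, 36, 38, 39, 44, 45, 49]

Final sorted array: [34, 35, 36, 38, 39, 44, 45, 49]

The merge sort proceeds by recursively splitting the array and merging sorted halves.
After all merges, the sorted array is [34, 35, 36, 38, 39, 44, 45, 49].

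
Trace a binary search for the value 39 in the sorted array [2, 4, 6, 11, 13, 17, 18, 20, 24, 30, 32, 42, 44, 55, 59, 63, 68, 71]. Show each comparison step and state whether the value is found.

Binary search for 39 in [2, 4, 6, 11, 13, 17, 18, 20, 24, 30, 32, 42, 44, 55, 59, 63, 68, 71]:

lo=0, hi=17, mid=8, arr[mid]=24 -> 24 < 39, search right half
lo=9, hi=17, mid=13, arr[mid]=55 -> 55 > 39, search left half
lo=9, hi=12, mid=10, arr[mid]=32 -> 32 < 39, search right half
lo=11, hi=12, mid=11, arr[mid]=42 -> 42 > 39, search left half
lo=11 > hi=10, target 39 not found

Binary search determines that 39 is not in the array after 4 comparisons. The search space was exhausted without finding the target.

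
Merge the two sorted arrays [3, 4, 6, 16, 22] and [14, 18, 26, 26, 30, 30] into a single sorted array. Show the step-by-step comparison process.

Merging process:

Compare 3 vs 14: take 3 from left. Merged: [3]
Compare 4 vs 14: take 4 from left. Merged: [3, 4]
Compare 6 vs 14: take 6 from left. Merged: [3, 4, 6]
Compare 16 vs 14: take 14 from right. Merged: [3, 4, 6, 14]
Compare 16 vs 18: take 16 from left. Merged: [3, 4, 6, 14, 16]
Compare 22 vs 18: take 18 from right. Merged: [3, 4, 6, 14, 16, 18]
Compare 22 vs 26: take 22 from left. Merged: [3, 4, 6, 14, 16, 18, 22]
Append remaining from right: [26, 26, 30, 30]. Merged: [3, 4, 6, 14, 16, 18, 22, 26, 26, 30, 30]

Final merged array: [3, 4, 6, 14, 16, 18, 22, 26, 26, 30, 30]
Total comparisons: 7

The merged array is [3, 4, 6, 14, 16, 18, 22, 26, 26, 30, 30], requiring 7 comparisons. The merge step runs in O(n) time where n is the total number of elements.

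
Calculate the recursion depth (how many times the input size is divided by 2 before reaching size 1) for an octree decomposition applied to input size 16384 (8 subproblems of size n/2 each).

For divide and conquer with division factor 2:

Problem sizes at each level:
Level 0: 16384
Level 1: 8192
Level 2: 4096
Level 3: 2048
Level 4: 1024
Level 5: 512
Level 6: 256
Level 7: 128
Level 8: 64
Level 9: 32
Level 10: 16
Level 11: 8
Level 12: 4
Level 13: 2
Level 14: 1

The root is level 0 and the size-1 base case is level 14 (the tree spans levels 0 through 14, i.e. 15 levels counting the root), so the depth is the number of divisions: log_2(16384) = 14

The recursion tree depth is log_2(16384) = 14. At each level, the problem size is divided by 2, so it takes 14 divisions to reduce to a base case of size 1. The algorithm makes 8 recursive calls at each level.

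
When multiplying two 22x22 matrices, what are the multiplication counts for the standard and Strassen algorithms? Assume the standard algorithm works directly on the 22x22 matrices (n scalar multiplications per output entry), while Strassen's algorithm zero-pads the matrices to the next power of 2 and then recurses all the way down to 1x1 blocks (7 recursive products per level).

Matrix multiplication for 22x22 matrices:

Strassen's algorithm requires power-of-2 dimensions. Pad 22x22 to 32x32 (next power of 2).

Standard algorithm: 22^3 = 10648 multiplications
Strassen's algorithm: 7^(log2(32)) = 7^5 = 16807 multiplications
Difference: 10648 - 16807 = -6159 (Strassen uses MORE here due to padding overhead — for small or just-over-power-of-2 n, padding can outweigh the per-level savings)

Standard: 10648 multiplications (22^3). Strassen: 16807 multiplications (7^5, after padding to 32x32). Strassen reduces 8 recursive multiplications to 7 at each level.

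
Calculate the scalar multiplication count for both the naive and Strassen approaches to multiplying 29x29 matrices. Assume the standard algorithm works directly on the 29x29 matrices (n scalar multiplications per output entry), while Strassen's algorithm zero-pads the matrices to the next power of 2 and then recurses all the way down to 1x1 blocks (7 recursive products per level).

Matrix multiplication for 29x29 matrices:

Strassen's algorithm requires power-of-2 dimensions. Pad 29x29 to 32x32 (next power of 2).

Standard algorithm: 29^3 = 24389 multiplications
Strassen's algorithm: 7^(log2(32)) = 7^5 = 16807 multiplications
Savings: 24389 - 16807 = 7582 multiplications

Standard: 24389 multiplications (29^3). Strassen: 16807 multiplications (7^5, after padding to 32x32). Strassen reduces 8 recursive multiplications to 7 at each level.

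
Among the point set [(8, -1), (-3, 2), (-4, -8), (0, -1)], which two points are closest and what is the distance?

Computing all pairwise distances among 4 points:

d((8, -1), (-3, 2)) = 11.4018
d((8, -1), (-4, -8)) = 13.8924
d((8, -1), (0, -1)) = 8.0
d((-3, 2), (-4, -8)) = 10.0499
d((-3, 2), (0, -1)) = 4.2426 <-- minimum
d((-4, -8), (0, -1)) = 8.0623

Closest pair: (-3, 2) and (0, -1) with distance 4.2426

The closest pair is (-3, 2) and (0, -1) with Euclidean distance 4.2426. For 4 points, brute-force pairwise comparison is shown above. For large n, the divide-and-conquer algorithm (sort by x, recurse on halves, check the dividing strip) achieves O(n log n).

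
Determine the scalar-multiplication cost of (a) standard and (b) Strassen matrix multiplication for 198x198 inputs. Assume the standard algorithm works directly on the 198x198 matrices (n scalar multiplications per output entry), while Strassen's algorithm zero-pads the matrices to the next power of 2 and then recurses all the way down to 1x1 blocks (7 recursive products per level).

Matrix multiplication for 198x198 matrices:

Strassen's algorithm requires power-of-2 dimensions. Pad 198x198 to 256x256 (next power of 2).

Standard algorithm: 198^3 = 7762392 multiplications
Strassen's algorithm: 7^(log2(256)) = 7^8 = 5764801 multiplications
Savings: 7762392 - 5764801 = 1997591 multiplications

Standard: 7762392 multiplications (198^3). Strassen: 5764801 multiplications (7^8, after padding to 256x256). Strassen reduces 8 recursive multiplications to 7 at each level.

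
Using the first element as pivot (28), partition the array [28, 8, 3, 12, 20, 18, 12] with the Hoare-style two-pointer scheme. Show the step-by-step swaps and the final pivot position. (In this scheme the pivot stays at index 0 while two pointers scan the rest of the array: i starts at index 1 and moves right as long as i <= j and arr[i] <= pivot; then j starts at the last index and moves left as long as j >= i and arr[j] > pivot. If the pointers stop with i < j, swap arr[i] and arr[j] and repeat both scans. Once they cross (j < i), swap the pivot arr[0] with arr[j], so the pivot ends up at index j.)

Hoare-style two-pointer partition with pivot = 28:

Initial array: [28, 8, 3, 12, 20, 18, 12]

Pointers start at i = 1, j = 6.
i ends at 7, j ends at 6: the pointers have crossed (j < i), so scanning stops.

Swap pivot arr[0] with arr[6] to place pivot at position 6: [12, 8, 3, 12, 20, 18, 28]
Pivot position: 6

After partitioning with pivot 28, the array becomes [12, 8, 3, 12, 20, 18, 28]. The pivot is placed at index 6. All elements to the left of the pivot are <= 28, and all elements to the right are > 28.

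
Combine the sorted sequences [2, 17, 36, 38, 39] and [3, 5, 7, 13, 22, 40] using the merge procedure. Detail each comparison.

Merging process:

Compare 2 vs 3: take 2 from left. Merged: [2]
Compare 17 vs 3: take 3 from right. Merged: [2, 3]
Compare 17 vs 5: take 5 from right. Merged: [2, 3, 5]
Compare 17 vs 7: take 7 from right. Merged: [2, 3, 5, 7]
Compare 17 vs 13: take 13 from right. Merged: [2, 3, 5, 7, 13]
Compare 17 vs 22: take 17 from left. Merged: [2, 3, 5, 7, 13, 17]
Compare 36 vs 22: take 22 from right. Merged: [2, 3, 5, 7, 13, 17, 22]
Compare 36 vs 40: take 36 from left. Merged: [2, 3, 5, 7, 13, 17, 22, 36]
Compare 38 vs 40: take 38 from left. Merged: [2, 3, 5, 7, 13, 17, 22, 36, 38]
Compare 39 vs 40: take 39 from left. Merged: [2, 3, 5, 7, 13, 17, 22, 36, 38, 39]
Append remaining from right: [40]. Merged: [2, 3, 5, 7, 13, 17, 22, 36, 38, 39, 40]

Final merged array: [2, 3, 5, 7, 13, 17, 22, 36, 38, 39, 40]
Total comparisons: 10

The merged array is [2, 3, 5, 7, 13, 17, 22, 36, 38, 39, 40], requiring 10 comparisons. The merge step runs in O(n) time where n is the total number of elements.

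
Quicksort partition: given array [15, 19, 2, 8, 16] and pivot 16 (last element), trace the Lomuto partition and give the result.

Lomuto partition with pivot = 16:

Initial array: [15, 19, 2, 8, 16]

arr[0]=15 <= 16: swap with position 0, array becomes [15, 19, 2, 8, 16]
arr[1]=19 > 16: no swap
arr[2]=2 <= 16: swap with position 1, array becomes [15, 2, 19, 8, 16]
arr[3]=8 <= 16: swap with position 2, array becomes [15, 2, 8, 19, 16]

Place pivot at position 3: [15, 2, 8, 16, 19]
Pivot position: 3

After partitioning with pivot 16, the array becomes [15, 2, 8, 16, 19]. The pivot is placed at index 3. All elements to the left of the pivot are <= 16, and all elements to the right are > 16.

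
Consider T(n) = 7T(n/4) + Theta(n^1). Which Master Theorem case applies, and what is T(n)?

Master Theorem for T(n) = 7T(n/4) + O(n^1):

a = 7, b = 4, c = 1
log_b(a) = log_4(7) = 1.4037

Case 1: c = 1 < log_4(7) = 1.4037
T(n) = O(n^(log_4 7))

For T(n) = 7T(n/4) + O(n^1): log_4(7) = 1.4037. This is Case 1 of the Master Theorem (c < log_b(a), work dominated by leaves), giving O(n^(log_4 7)).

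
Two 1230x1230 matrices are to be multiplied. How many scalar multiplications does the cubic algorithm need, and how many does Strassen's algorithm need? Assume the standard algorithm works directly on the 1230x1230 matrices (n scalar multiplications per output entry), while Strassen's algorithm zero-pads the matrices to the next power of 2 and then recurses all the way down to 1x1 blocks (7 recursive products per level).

Matrix multiplication for 1230x1230 matrices:

Strassen's algorithm requires power-of-2 dimensions. Pad 1230x1230 to 2048x2048 (next power of 2).

Standard algorithm: 1230^3 = 1860867000 multiplications
Strassen's algorithm: 7^(log2(2048)) = 7^11 = 1977326743 multiplications
Difference: 1860867000 - 1977326743 = -116459743 (Strassen uses MORE here due to padding overhead — for small or just-over-power-of-2 n, padding can outweigh the per-level savings)

Standard: 1860867000 multiplications (1230^3). Strassen: 1977326743 multiplications (7^11, after padding to 2048x2048). Strassen reduces 8 recursive multiplications to 7 at each level.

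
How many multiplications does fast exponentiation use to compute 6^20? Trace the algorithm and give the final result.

Computing 6^20 by squaring (build up from 6^1; each line after the first costs one multiplication):

6^1 = 6
6^2 = (6^1)^2 = 6^2 = 36
6^4 = (6^2)^2 = 36^2 = 1296
6^5 = 6 * 6^4 = 6 * 1296 = 7776
6^10 = (6^5)^2 = 7776^2 = 60466176
6^20 = (6^10)^2 = 60466176^2 = 3656158440062976

Result: 3656158440062976
Multiplications needed: 5 (5 lines after 6^1)

6^20 = 3656158440062976. Using exponentiation by squaring, this requires 5 multiplications. The key idea: if the exponent is even, square the half-power; if odd, multiply by the base once.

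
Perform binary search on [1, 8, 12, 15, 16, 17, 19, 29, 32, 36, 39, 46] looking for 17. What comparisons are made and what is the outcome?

Binary search for 17 in [1, 8, 12, 15, 16, 17, 19, 29, 32, 36, 39, 46]:

lo=0, hi=11, mid=5, arr[mid]=17 -> Found target at index 5!

Binary search finds 17 at index 5 after 1 comparisons. The search repeatedly halves the search space by comparing with the middle element.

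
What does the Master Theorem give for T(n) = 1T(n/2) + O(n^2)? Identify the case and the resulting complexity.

Master Theorem for T(n) = 1T(n/2) + O(n^2):

a = 1, b = 2, c = 2
log_b(a) = log_2(1) = 0.0000

Case 3: c = 2 > log_2(1) = 0.0000
T(n) = O(n^2) = O(n^2)

For T(n) = 1T(n/2) + O(n^2): log_2(1) = 0.0000. This is Case 3 of the Master Theorem (c > log_b(a), work dominated by root), giving O(n^2).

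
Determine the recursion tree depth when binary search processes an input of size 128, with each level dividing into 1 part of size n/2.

For divide and conquer with division factor 2:

Problem sizes at each level:
Level 0: 128
Level 1: 64
Level 2: 32
Level 3: 16
Level 4: 8
Level 5: 4
Level 6: 2
Level 7: 1

The root is level 0 and the size-1 base case is level 7 (the tree spans levels 0 through 7, i.e. 8 levels counting the root), so the depth is the number of divisions: log_2(128) = 7

The recursion tree depth is log_2(128) = 7. At each level, the problem size is divided by 2, so it takes 7 divisions to reduce to a base case of size 1. The algorithm makes 1 recursive call at each level.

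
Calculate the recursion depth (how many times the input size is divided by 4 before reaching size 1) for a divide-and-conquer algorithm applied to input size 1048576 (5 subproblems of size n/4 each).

For divide and conquer with division factor 4:

Problem sizes at each level:
Level 0: 1048576
Level 1: 262144
Level 2: 65536
Level 3: 16384
Level 4: 4096
Level 5: 1024
Level 6: 256
Level 7: 64
Level 8: 16
Level 9: 4
Level 10: 1

The root is level 0 and the size-1 base case is level 10 (the tree spans levels 0 through 10, i.e. 11 levels counting the root), so the depth is the number of divisions: log_4(1048576) = 10

The recursion tree depth is log_4(1048576) = 10. At each level, the problem size is divided by 4, so it takes 10 divisions to reduce to a base case of size 1. The algorithm makes 5 recursive calls at each level.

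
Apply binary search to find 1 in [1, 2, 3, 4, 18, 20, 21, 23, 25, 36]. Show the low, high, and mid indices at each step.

Binary search for 1 in [1, 2, 3, 4, 18, 20, 21, 23, 25, 36]:

lo=0, hi=9, mid=4, arr[mid]=18 -> 18 > 1, search left half
lo=0, hi=3, mid=1, arr[mid]=2 -> 2 > 1, search left half
lo=0, hi=0, mid=0, arr[mid]=1 -> Found target at index 0!

Binary search finds 1 at index 0 after 3 comparisons. The search repeatedly halves the search space by comparing with the middle element.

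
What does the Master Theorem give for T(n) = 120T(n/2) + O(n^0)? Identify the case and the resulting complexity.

Master Theorem for T(n) = 120T(n/2) + O(n^0):

a = 120, b = 2, c = 0
log_b(a) = log_2(120) = 6.9069

Case 1: c = 0 < log_2(120) = 6.9069
T(n) = O(n^(log_2 120))

For T(n) = 120T(n/2) + O(n^0): log_2(120) = 6.9069. This is Case 1 of the Master Theorem (c < log_b(a), work dominated by leaves), giving O(n^(log_2 120)).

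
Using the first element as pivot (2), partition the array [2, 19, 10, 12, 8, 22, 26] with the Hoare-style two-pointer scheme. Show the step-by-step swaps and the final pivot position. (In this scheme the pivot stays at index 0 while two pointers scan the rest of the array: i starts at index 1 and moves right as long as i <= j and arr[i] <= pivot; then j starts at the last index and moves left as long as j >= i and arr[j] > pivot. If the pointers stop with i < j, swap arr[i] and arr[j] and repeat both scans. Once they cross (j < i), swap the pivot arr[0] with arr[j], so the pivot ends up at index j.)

Hoare-style two-pointer partition with pivot = 2:

Initial array: [2, 19, 10, 12, 8, 22, 26]

Pointers start at i = 1, j = 6.
i ends at 1, j ends at 0: the pointers have crossed (j < i), so scanning stops.

j = 0, so swapping arr[0] with arr[j] leaves the pivot at position 0: [2, 19, 10, 12, 8, 22, 26]
Pivot position: 0

After partitioning with pivot 2, the array becomes [2, 19, 10, 12, 8, 22, 26]. The pivot is placed at index 0. All elements to the left of the pivot are <= 2, and all elements to the right are > 2.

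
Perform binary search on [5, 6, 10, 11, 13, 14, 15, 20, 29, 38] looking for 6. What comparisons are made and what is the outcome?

Binary search for 6 in [5, 6, 10, 11, 13, 14, 15, 20, 29, 38]:

lo=0, hi=9, mid=4, arr[mid]=13 -> 13 > 6, search left half
lo=0, hi=3, mid=1, arr[mid]=6 -> Found target at index 1!

Binary search finds 6 at index 1 after 2 comparisons. The search repeatedly halves the search space by comparing with the middle element.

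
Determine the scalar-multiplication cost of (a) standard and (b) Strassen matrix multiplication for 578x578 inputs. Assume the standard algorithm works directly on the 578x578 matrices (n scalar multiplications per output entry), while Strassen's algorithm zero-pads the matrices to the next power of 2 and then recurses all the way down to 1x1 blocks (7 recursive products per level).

Matrix multiplication for 578x578 matrices:

Strassen's algorithm requires power-of-2 dimensions. Pad 578x578 to 1024x1024 (next power of 2).

Standard algorithm: 578^3 = 193100552 multiplications
Strassen's algorithm: 7^(log2(1024)) = 7^10 = 282475249 multiplications
Difference: 193100552 - 282475249 = -89374697 (Strassen uses MORE here due to padding overhead — for small or just-over-power-of-2 n, padding can outweigh the per-level savings)

Standard: 193100552 multiplications (578^3). Strassen: 282475249 multiplications (7^10, after padding to 1024x1024). Strassen reduces 8 recursive multiplications to 7 at each level.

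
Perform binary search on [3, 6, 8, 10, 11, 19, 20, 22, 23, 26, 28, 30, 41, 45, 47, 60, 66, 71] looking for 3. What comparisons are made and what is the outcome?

Binary search for 3 in [3, 6, 8, 10, 11, 19, 20, 22, 23, 26, 28, 30, 41, 45, 47, 60, 66, 71]:

lo=0, hi=17, mid=8, arr[mid]=23 -> 23 > 3, search left half
lo=0, hi=7, mid=3, arr[mid]=10 -> 10 > 3, search left half
lo=0, hi=2, mid=1, arr[mid]=6 -> 6 > 3, search left half
lo=0, hi=0, mid=0, arr[mid]=3 -> Found target at index 0!

Binary search finds 3 at index 0 after 4 comparisons. The search repeatedly halves the search space by comparing with the middle element.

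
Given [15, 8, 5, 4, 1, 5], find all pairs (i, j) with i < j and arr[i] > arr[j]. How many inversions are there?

Finding inversions in [15, 8, 5, 4, 1, 5]:

(0, 1): arr[0]=15 > arr[1]=8
(0, 2): arr[0]=15 > arr[2]=5
(0, 3): arr[0]=15 > arr[3]=4
(0, 4): arr[0]=15 > arr[4]=1
(0, 5): arr[0]=15 > arr[5]=5
(1, 2): arr[1]=8 > arr[2]=5
(1, 3): arr[1]=8 > arr[3]=4
(1, 4): arr[1]=8 > arr[4]=1
(1, 5): arr[1]=8 > arr[5]=5
(2, 3): arr[2]=5 > arr[3]=4
(2, 4): arr[2]=5 > arr[4]=1
(3, 4): arr[3]=4 > arr[4]=1

Total inversions: 12

The array has 12 inversion(s): (0,1), (0,2), (0,3), (0,4), (0,5), (1,2), (1,3), (1,4), (1,5), (2,3), (2,4), (3,4). Each pair (i,j) satisfies i < j and arr[i] > arr[j].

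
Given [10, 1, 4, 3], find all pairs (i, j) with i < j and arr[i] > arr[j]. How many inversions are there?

Finding inversions in [10, 1, 4, 3]:

(0, 1): arr[0]=10 > arr[1]=1
(0, 2): arr[0]=10 > arr[2]=4
(0, 3): arr[0]=10 > arr[3]=3
(2, 3): arr[2]=4 > arr[3]=3

Total inversions: 4

The array has 4 inversion(s): (0,1), (0,2), (0,3), (2,3). Each pair (i,j) satisfies i < j and arr[i] > arr[j].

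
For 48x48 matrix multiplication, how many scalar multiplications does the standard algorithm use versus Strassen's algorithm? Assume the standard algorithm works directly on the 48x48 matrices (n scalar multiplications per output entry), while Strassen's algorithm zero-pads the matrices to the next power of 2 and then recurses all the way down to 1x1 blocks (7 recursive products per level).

Matrix multiplication for 48x48 matrices:

Strassen's algorithm requires power-of-2 dimensions. Pad 48x48 to 64x64 (next power of 2).

Standard algorithm: 48^3 = 110592 multiplications
Strassen's algorithm: 7^(log2(64)) = 7^6 = 117649 multiplications
Difference: 110592 - 117649 = -7057 (Strassen uses MORE here due to padding overhead — for small or just-over-power-of-2 n, padding can outweigh the per-level savings)

Standard: 110592 multiplications (48^3). Strassen: 117649 multiplications (7^6, after padding to 64x64). Strassen reduces 8 recursive multiplications to 7 at each level.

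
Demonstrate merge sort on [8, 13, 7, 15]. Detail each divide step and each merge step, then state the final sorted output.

Merge sort trace:

Split: [8, 13, 7, 15] -> [8, 13] and [7, 15]
  Split: [8, 13] -> [8] and [13]
  Merge: [8] + [13] -> [8, 13]
  Split: [7, 15] -> [7] and [15]
  Merge: [7] + [15] -> [7, 15]
Merge: [8, 13] + [7, 15] -> [7, 8, 13, 15]

Final sorted array: [7, 8, 13, 15]

The merge sort proceeds by recursively splitting the array and merging sorted halves.
After all merges, the sorted array is [7, 8, 13, 15].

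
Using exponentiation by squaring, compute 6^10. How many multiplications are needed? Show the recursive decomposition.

Computing 6^10 by squaring (build up from 6^1; each line after the first costs one multiplication):

6^1 = 6
6^2 = (6^1)^2 = 6^2 = 36
6^4 = (6^2)^2 = 36^2 = 1296
6^5 = 6 * 6^4 = 6 * 1296 = 7776
6^10 = (6^5)^2 = 7776^2 = 60466176

Result: 60466176
Multiplications needed: 4 (4 lines after 6^1)

6^10 = 60466176. Using exponentiation by squaring, this requires 4 multiplications. The key idea: if the exponent is even, square the half-power; if odd, multiply by the base once.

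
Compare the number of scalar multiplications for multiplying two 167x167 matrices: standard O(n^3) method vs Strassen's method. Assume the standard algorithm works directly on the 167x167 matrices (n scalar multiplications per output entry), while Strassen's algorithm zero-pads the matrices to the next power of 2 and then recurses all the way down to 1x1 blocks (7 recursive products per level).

Matrix multiplication for 167x167 matrices:

Strassen's algorithm requires power-of-2 dimensions. Pad 167x167 to 256x256 (next power of 2).

Standard algorithm: 167^3 = 4657463 multiplications
Strassen's algorithm: 7^(log2(256)) = 7^8 = 5764801 multiplications
Difference: 4657463 - 5764801 = -1107338 (Strassen uses MORE here due to padding overhead — for small or just-over-power-of-2 n, padding can outweigh the per-level savings)

Standard: 4657463 multiplications (167^3). Strassen: 5764801 multiplications (7^8, after padding to 256x256). Strassen reduces 8 recursive multiplications to 7 at each level.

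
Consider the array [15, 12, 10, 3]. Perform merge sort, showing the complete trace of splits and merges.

Merge sort trace:

Split: [15, 12, 10, 3] -> [15, 12] and [10, 3]
  Split: [15, 12] -> [15] and [12]
  Merge: [15] + [12] -> [12, 15]
  Split: [10, 3] -> [10] and [3]
  Merge: [10] + [3] -> [3, 10]
Merge: [12, 15] + [3, 10] -> [3, 10, 12, 15]

Final sorted array: [3, 10, 12, 15]

The merge sort proceeds by recursively splitting the array and merging sorted halves.
After all merges, the sorted array is [3, 10, 12, 15].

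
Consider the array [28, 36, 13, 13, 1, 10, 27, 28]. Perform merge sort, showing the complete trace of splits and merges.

Merge sort trace:

Split: [28, 36, 13, 13, 1, 10, 27, 28] -> [28, 36, 13, 13] and [1, 10, 27, 28]
  Split: [28, 36, 13, 13] -> [28, 36] and [13, 13]
    Split: [28, 36] -> [28] and [36]
    Merge: [28] + [36] -> [28, 36]
    Split: [13, 13] -> [13] and [13]
    Merge: [13] + [13] -> [13, 13]
  Merge: [28, 36] + [13, 13] -> [13, 13, 28, 36]
  Split: [1, 10, 27, 28] -> [1, 10] and [27, 28]
    Split: [1, 10] -> [1] and [10]
    Merge: [1] + [10] -> [1, 10]
    Split: [27, 28] -> [27] and [28]
    Merge: [27] + [28] -> [27, 28]
  Merge: [1, 10] + [27, 28] -> [1, 10, 27, 28]
Merge: [13, 13, 28, 36] + [1, 10, 27, 28] -> [1, 10, 13, 13, 27, 28, 28, 36]

Final sorted array: [1, 10, 13, 13, 27, 28, 28, 36]

The merge sort proceeds by recursively splitting the array and merging sorted halves.
After all merges, the sorted array is [1, 10, 13, 13, 27, 28, 28, 36].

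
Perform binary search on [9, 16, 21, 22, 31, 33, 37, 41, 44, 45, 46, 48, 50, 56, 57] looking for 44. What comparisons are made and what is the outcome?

Binary search for 44 in [9, 16, 21, 22, 31, 33, 37, 41, 44, 45, 46, 48, 50, 56, 57]:

lo=0, hi=14, mid=7, arr[mid]=41 -> 41 < 44, search right half
lo=8, hi=14, mid=11, arr[mid]=48 -> 48 > 44, search left half
lo=8, hi=10, mid=9, arr[mid]=45 -> 45 > 44, search left half
lo=8, hi=8, mid=8, arr[mid]=44 -> Found target at index 8!

Binary search finds 44 at index 8 after 4 comparisons. The search repeatedly halves the search space by comparing with the middle element.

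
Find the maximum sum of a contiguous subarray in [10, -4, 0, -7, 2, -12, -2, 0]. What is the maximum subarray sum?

Using Kadane's algorithm on [10, -4, 0, -7, 2, -12, -2, 0]:

Scanning through the array:
Position 1 (value -4): max_ending_here = 6, max_so_far = 10
Position 2 (value 0): max_ending_here = 6, max_so_far = 10
Position 3 (value -7): max_ending_here = -1, max_so_far = 10
Position 4 (value 2): max_ending_here = 2, max_so_far = 10
Position 5 (value -12): max_ending_here = -10, max_so_far = 10
Position 6 (value -2): max_ending_here = -2, max_so_far = 10
Position 7 (value 0): max_ending_here = 0, max_so_far = 10

Maximum subarray: [10]
Maximum sum: 10

The maximum subarray is [10] with sum 10. This subarray runs from index 0 to index 0.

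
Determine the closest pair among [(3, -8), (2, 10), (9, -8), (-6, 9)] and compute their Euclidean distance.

Computing all pairwise distances among 4 points:

d((3, -8), (2, 10)) = 18.0278
d((3, -8), (9, -8)) = 6.0 <-- minimum
d((3, -8), (-6, 9)) = 19.2354
d((2, 10), (9, -8)) = 19.3132
d((2, 10), (-6, 9)) = 8.0623
d((9, -8), (-6, 9)) = 22.6716

Closest pair: (3, -8) and (9, -8) with distance 6.0

The closest pair is (3, -8) and (9, -8) with Euclidean distance 6.0. For 4 points, brute-force pairwise comparison is shown above. For large n, the divide-and-conquer algorithm (sort by x, recurse on halves, check the dividing strip) achieves O(n log n).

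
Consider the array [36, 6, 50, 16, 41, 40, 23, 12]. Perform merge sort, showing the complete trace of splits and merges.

Merge sort trace:

Split: [36, 6, 50, 16, 41, 40, 23, 12] -> [36, 6, 50, 16] and [41, 40, 23, 12]
  Split: [36, 6, 50, 16] -> [36, 6] and [50, 16]
    Split: [36, 6] -> [36] and [6]
    Merge: [36] + [6] -> [6, 36]
    Split: [50, 16] -> [50] and [16]
    Merge: [50] + [16] -> [16, 50]
  Merge: [6, 36] + [16, 50] -> [6, 16, 36, 50]
  Split: [41, 40, 23, 12] -> [41, 40] and [23, 12]
    Split: [41, 40] -> [41] and [40]
    Merge: [41] + [40] -> [40, 41]
    Split: [23, 12] -> [23] and [12]
    Merge: [23] + [12] -> [12, 23]
  Merge: [40, 41] + [12, 23] -> [12, 23, 40, 41]
Merge: [6, 16, 36, 50] + [12, 23, 40, 41] -> [6, 12, 16, 23, 36, 40, 41, 50]

Final sorted array: [6, 12, 16, 23, 36, 40, 41, 50]

The merge sort proceeds by recursively splitting the array and merging sorted halves.
After all merges, the sorted array is [6, 12, 16, 23, 36, 40, 41, 50].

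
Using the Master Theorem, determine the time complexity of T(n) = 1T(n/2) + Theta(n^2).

Master Theorem for T(n) = 1T(n/2) + O(n^2):

a = 1, b = 2, c = 2
log_b(a) = log_2(1) = 0.0000

Case 3: c = 2 > log_2(1) = 0.0000
T(n) = O(n^2) = O(n^2)

For T(n) = 1T(n/2) + O(n^2): log_2(1) = 0.0000. This is Case 3 of the Master Theorem (c > log_b(a), work dominated by root), giving O(n^2).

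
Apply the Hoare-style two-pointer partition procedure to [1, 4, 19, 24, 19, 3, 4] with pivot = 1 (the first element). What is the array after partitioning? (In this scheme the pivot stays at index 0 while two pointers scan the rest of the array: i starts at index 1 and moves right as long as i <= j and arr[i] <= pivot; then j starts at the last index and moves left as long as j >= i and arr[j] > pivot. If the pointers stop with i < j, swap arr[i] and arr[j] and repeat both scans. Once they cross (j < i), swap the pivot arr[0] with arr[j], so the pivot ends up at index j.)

Hoare-style two-pointer partition with pivot = 1:

Initial array: [1, 4, 19, 24, 19, 3, 4]

Pointers start at i = 1, j = 6.
i ends at 1, j ends at 0: the pointers have crossed (j < i), so scanning stops.

j = 0, so swapping arr[0] with arr[j] leaves the pivot at position 0: [1, 4, 19, 24, 19, 3, 4]
Pivot position: 0

After partitioning with pivot 1, the array becomes [1, 4, 19, 24, 19, 3, 4]. The pivot is placed at index 0. All elements to the left of the pivot are <= 1, and all elements to the right are > 1.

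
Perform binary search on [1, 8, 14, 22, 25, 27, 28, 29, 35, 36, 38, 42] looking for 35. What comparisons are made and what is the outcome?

Binary search for 35 in [1, 8, 14, 22, 25, 27, 28, 29, 35, 36, 38, 42]:

lo=0, hi=11, mid=5, arr[mid]=27 -> 27 < 35, search right half
lo=6, hi=11, mid=8, arr[mid]=35 -> Found target at index 8!

Binary search finds 35 at index 8 after 2 comparisons. The search repeatedly halves the search space by comparing with the middle element.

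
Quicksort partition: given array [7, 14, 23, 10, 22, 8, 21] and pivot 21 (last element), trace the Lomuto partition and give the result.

Lomuto partition with pivot = 21:

Initial array: [7, 14, 23, 10, 22, 8, 21]

arr[0]=7 <= 21: swap with position 0, array becomes [7, 14, 23, 10, 22, 8, 21]
arr[1]=14 <= 21: swap with position 1, array becomes [7, 14, 23, 10, 22, 8, 21]
arr[2]=23 > 21: no swap
arr[3]=10 <= 21: swap with position 2, array becomes [7, 14, 10, 23, 22, 8, 21]
arr[4]=22 > 21: no swap
arr[5]=8 <= 21: swap with position 3, array becomes [7, 14, 10, 8, 22, 23, 21]

Place pivot at position 4: [7, 14, 10, 8, 21, 23, 22]
Pivot position: 4

After partitioning with pivot 21, the array becomes [7, 14, 10, 8, 21, 23, 22]. The pivot is placed at index 4. All elements to the left of the pivot are <= 21, and all elements to the right are > 21.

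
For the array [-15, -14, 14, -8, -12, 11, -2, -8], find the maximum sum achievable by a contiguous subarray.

Using Kadane's algorithm on [-15, -14, 14, -8, -12, 11, -2, -8]:

Scanning through the array:
Position 1 (value -14): max_ending_here = -14, max_so_far = -14
Position 2 (value 14): max_ending_here = 14, max_so_far = 14
Position 3 (value -8): max_ending_here = 6, max_so_far = 14
Position 4 (value -12): max_ending_here = -6, max_so_far = 14
Position 5 (value 11): max_ending_here = 11, max_so_far = 14
Position 6 (value -2): max_ending_here = 9, max_so_far = 14
Position 7 (value -8): max_ending_here = 1, max_so_far = 14

Maximum subarray: [14]
Maximum sum: 14

The maximum subarray is [14] with sum 14. This subarray runs from index 2 to index 2.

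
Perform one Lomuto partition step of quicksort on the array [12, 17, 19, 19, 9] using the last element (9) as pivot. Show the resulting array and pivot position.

Lomuto partition with pivot = 9:

Initial array: [12, 17, 19, 19, 9]

arr[0]=12 > 9: no swap
arr[1]=17 > 9: no swap
arr[2]=19 > 9: no swap
arr[3]=19 > 9: no swap

Place pivot at position 0: [9, 17, 19, 19, 12]
Pivot position: 0

After partitioning with pivot 9, the array becomes [9, 17, 19, 19, 12]. The pivot is placed at index 0. All elements to the left of the pivot are <= 9, and all elements to the right are > 9.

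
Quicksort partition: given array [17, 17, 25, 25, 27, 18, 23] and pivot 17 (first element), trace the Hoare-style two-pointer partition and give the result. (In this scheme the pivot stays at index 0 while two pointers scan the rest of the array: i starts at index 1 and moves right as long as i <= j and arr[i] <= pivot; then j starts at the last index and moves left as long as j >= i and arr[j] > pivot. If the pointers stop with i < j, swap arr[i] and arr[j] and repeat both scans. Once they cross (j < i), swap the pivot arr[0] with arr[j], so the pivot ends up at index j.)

Hoare-style two-pointer partition with pivot = 17:

Initial array: [17, 17, 25, 25, 27, 18, 23]

Pointers start at i = 1, j = 6.
i ends at 2, j ends at 1: the pointers have crossed (j < i), so scanning stops.

Swap pivot arr[0] with arr[1] to place pivot at position 1: [17, 17, 25, 25, 27, 18, 23]
Pivot position: 1

After partitioning with pivot 17, the array becomes [17, 17, 25, 25, 27, 18, 23]. The pivot is placed at index 1. All elements to the left of the pivot are <= 17, and all elements to the right are > 17.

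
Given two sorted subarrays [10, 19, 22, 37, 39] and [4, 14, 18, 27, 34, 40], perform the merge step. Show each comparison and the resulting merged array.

Merging process:

Compare 10 vs 4: take 4 from right. Merged: [4]
Compare 10 vs 14: take 10 from left. Merged: [4, 10]
Compare 19 vs 14: take 14 from right. Merged: [4, 10, 14]
Compare 19 vs 18: take 18 from right. Merged: [4, 10, 14, 18]
Compare 19 vs 27: take 19 from left. Merged: [4, 10, 14, 18, 19]
Compare 22 vs 27: take 22 from left. Merged: [4, 10, 14, 18, 19, 22]
Compare 37 vs 27: take 27 from right. Merged: [4, 10, 14, 18, 19, 22, 27]
Compare 37 vs 34: take 34 from right. Merged: [4, 10, 14, 18, 19, 22, 27, 34]
Compare 37 vs 40: take 37 from left. Merged: [4, 10, 14, 18, 19, 22, 27, 34, 37]
Compare 39 vs 40: take 39 from left. Merged: [4, 10, 14, 18, 19, 22, 27, 34, 37, 39]
Append remaining from right: [40]. Merged: [4, 10, 14, 18, 19, 22, 27, 34, 37, 39, 40]

Final merged array: [4, 10, 14, 18, 19, 22, 27, 34, 37, 39, 40]
Total comparisons: 10

The merged array is [4, 10, 14, 18, 19, 22, 27, 34, 37, 39, 40], requiring 10 comparisons. The merge step runs in O(n) time where n is the total number of elements.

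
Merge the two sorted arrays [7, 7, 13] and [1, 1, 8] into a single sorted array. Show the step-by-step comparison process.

Merging process:

Compare 7 vs 1: take 1 from right. Merged: [1]
Compare 7 vs 1: take 1 from right. Merged: [1, 1]
Compare 7 vs 8: take 7 from left. Merged: [1, 1, 7]
Compare 7 vs 8: take 7 from left. Merged: [1, 1, 7, 7]
Compare 13 vs 8: take 8 from right. Merged: [1, 1, 7, 7, 8]
Append remaining from left: [13]. Merged: [1, 1, 7, 7, 8, 13]

Final merged array: [1, 1, 7, 7, 8, 13]
Total comparisons: 5

The merged array is [1, 1, 7, 7, 8, 13], requiring 5 comparisons. The merge step runs in O(n) time where n is the total number of elements.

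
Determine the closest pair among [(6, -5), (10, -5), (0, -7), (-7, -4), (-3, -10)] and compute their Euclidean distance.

Computing all pairwise distances among 5 points:

d((6, -5), (10, -5)) = 4.0 <-- minimum
d((6, -5), (0, -7)) = 6.3246
d((6, -5), (-7, -4)) = 13.0384
d((6, -5), (-3, -10)) = 10.2956
d((10, -5), (0, -7)) = 10.198
d((10, -5), (-7, -4)) = 17.0294
d((10, -5), (-3, -10)) = 13.9284
d((0, -7), (-7, -4)) = 7.6158
d((0, -7), (-3, -10)) = 4.2426
d((-7, -4), (-3, -10)) = 7.2111

Closest pair: (6, -5) and (10, -5) with distance 4.0

The closest pair is (6, -5) and (10, -5) with Euclidean distance 4.0. For 5 points, brute-force pairwise comparison is shown above. For large n, the divide-and-conquer algorithm (sort by x, recurse on halves, check the dividing strip) achieves O(n log n).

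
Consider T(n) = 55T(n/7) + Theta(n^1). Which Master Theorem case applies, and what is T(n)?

Master Theorem for T(n) = 55T(n/7) + O(n^1):

a = 55, b = 7, c = 1
log_b(a) = log_7(55) = 2.0594

Case 1: c = 1 < log_7(55) = 2.0594
T(n) = O(n^(log_7 55))

For T(n) = 55T(n/7) + O(n^1): log_7(55) = 2.0594. This is Case 1 of the Master Theorem (c < log_b(a), work dominated by leaves), giving O(n^(log_7 55)).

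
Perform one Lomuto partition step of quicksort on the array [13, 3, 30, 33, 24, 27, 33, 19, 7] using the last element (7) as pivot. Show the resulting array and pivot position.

Lomuto partition with pivot = 7:

Initial array: [13, 3, 30, 33, 24, 27, 33, 19, 7]

arr[0]=13 > 7: no swap
arr[1]=3 <= 7: swap with position 0, array becomes [3, 13, 30, 33, 24, 27, 33, 19, 7]
arr[2]=30 > 7: no swap
arr[3]=33 > 7: no swap
arr[4]=24 > 7: no swap
arr[5]=27 > 7: no swap
arr[6]=33 > 7: no swap
arr[7]=19 > 7: no swap

Place pivot at position 1: [3, 7, 30, 33, 24, 27, 33, 19, 13]
Pivot position: 1

After partitioning with pivot 7, the array becomes [3, 7, 30, 33, 24, 27, 33, 19, 13]. The pivot is placed at index 1. All elements to the left of the pivot are <= 7, and all elements to the right are > 7.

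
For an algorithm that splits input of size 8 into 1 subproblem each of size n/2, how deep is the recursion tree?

For divide and conquer with division factor 2:

Problem sizes at each level:
Level 0: 8
Level 1: 4
Level 2: 2
Level 3: 1

The root is level 0 and the size-1 base case is level 3 (the tree spans levels 0 through 3, i.e. 4 levels counting the root), so the depth is the number of divisions: log_2(8) = 3

The recursion tree depth is log_2(8) = 3. At each level, the problem size is divided by 2, so it takes 3 divisions to reduce to a base case of size 1. The algorithm makes 1 recursive call at each level.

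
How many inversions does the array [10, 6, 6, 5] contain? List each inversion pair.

Finding inversions in [10, 6, 6, 5]:

(0, 1): arr[0]=10 > arr[1]=6
(0, 2): arr[0]=10 > arr[2]=6
(0, 3): arr[0]=10 > arr[3]=5
(1, 3): arr[1]=6 > arr[3]=5
(2, 3): arr[2]=6 > arr[3]=5

Total inversions: 5

The array has 5 inversion(s): (0,1), (0,2), (0,3), (1,3), (2,3). Each pair (i,j) satisfies i < j and arr[i] > arr[j].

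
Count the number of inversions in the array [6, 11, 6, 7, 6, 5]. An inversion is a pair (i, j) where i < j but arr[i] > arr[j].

Finding inversions in [6, 11, 6, 7, 6, 5]:

(0, 5): arr[0]=6 > arr[5]=5
(1, 2): arr[1]=11 > arr[2]=6
(1, 3): arr[1]=11 > arr[3]=7
(1, 4): arr[1]=11 > arr[4]=6
(1, 5): arr[1]=11 > arr[5]=5
(2, 5): arr[2]=6 > arr[5]=5
(3, 4): arr[3]=7 > arr[4]=6
(3, 5): arr[3]=7 > arr[5]=5
(4, 5): arr[4]=6 > arr[5]=5

Total inversions: 9

The array has 9 inversion(s): (0,5), (1,2), (1,3), (1,4), (1,5), (2,5), (3,4), (3,5), (4,5). Each pair (i,j) satisfies i < j and arr[i] > arr[j].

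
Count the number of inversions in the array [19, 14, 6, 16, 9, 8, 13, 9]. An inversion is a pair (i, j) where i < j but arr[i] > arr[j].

Finding inversions in [19, 14, 6, 16, 9, 8, 13, 9]:

(0, 1): arr[0]=19 > arr[1]=14
(0, 2): arr[0]=19 > arr[2]=6
(0, 3): arr[0]=19 > arr[3]=16
(0, 4): arr[0]=19 > arr[4]=9
(0, 5): arr[0]=19 > arr[5]=8
(0, 6): arr[0]=19 > arr[6]=13
(0, 7): arr[0]=19 > arr[7]=9
(1, 2): arr[1]=14 > arr[2]=6
(1, 4): arr[1]=14 > arr[4]=9
(1, 5): arr[1]=14 > arr[5]=8
(1, 6): arr[1]=14 > arr[6]=13
(1, 7): arr[1]=14 > arr[7]=9
(3, 4): arr[3]=16 > arr[4]=9
(3, 5): arr[3]=16 > arr[5]=8
(3, 6): arr[3]=16 > arr[6]=13
(3, 7): arr[3]=16 > arr[7]=9
(4, 5): arr[4]=9 > arr[5]=8
(6, 7): arr[6]=13 > arr[7]=9

Total inversions: 18

The array has 18 inversion(s): (0,1), (0,2), (0,3), (0,4), (0,5), (0,6), (0,7), (1,2), (1,4), (1,5), (1,6), (1,7), (3,4), (3,5), (3,6), (3,7), (4,5), (6,7). Each pair (i,j) satisfies i < j and arr[i] > arr[j].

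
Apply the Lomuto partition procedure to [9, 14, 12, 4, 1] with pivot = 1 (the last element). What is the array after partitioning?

Lomuto partition with pivot = 1:

Initial array: [9, 14, 12, 4, 1]

arr[0]=9 > 1: no swap
arr[1]=14 > 1: no swap
arr[2]=12 > 1: no swap
arr[3]=4 > 1: no swap

Place pivot at position 0: [1, 14, 12, 4, 9]
Pivot position: 0

After partitioning with pivot 1, the array becomes [1, 14, 12, 4, 9]. The pivot is placed at index 0. All elements to the left of the pivot are <= 1, and all elements to the right are > 1.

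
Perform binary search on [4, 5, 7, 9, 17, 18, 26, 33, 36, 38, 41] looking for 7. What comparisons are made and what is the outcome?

Binary search for 7 in [4, 5, 7, 9, 17, 18, 26, 33, 36, 38, 41]:

lo=0, hi=10, mid=5, arr[mid]=18 -> 18 > 7, search left half
lo=0, hi=4, mid=2, arr[mid]=7 -> Found target at index 2!

Binary search finds 7 at index 2 after 2 comparisons. The search repeatedly halves the search space by comparing with the middle element.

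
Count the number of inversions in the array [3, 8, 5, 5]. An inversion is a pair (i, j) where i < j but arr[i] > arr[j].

Finding inversions in [3, 8, 5, 5]:

(1, 2): arr[1]=8 > arr[2]=5
(1, 3): arr[1]=8 > arr[3]=5

Total inversions: 2

The array has 2 inversion(s): (1,2), (1,3). Each pair (i,j) satisfies i < j and arr[i] > arr[j].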